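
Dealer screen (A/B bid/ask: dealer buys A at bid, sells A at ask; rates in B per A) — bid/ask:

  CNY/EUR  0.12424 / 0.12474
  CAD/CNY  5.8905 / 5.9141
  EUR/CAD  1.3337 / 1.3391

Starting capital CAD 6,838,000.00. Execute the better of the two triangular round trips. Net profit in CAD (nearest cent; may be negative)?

Net profit: CAD 83,842.02

Best loop CAD → EUR → CNY → CAD:
CAD 6,838,000.00 ÷ 1.3391 (buy EUR at ask) = EUR 5,106,414.76
EUR 5,106,414.76 ÷ 0.12474 (buy CNY at ask) = CNY 40,936,465.90
CNY 40,936,465.90 ÷ 5.9141 (buy CAD at ask) = CAD 6,921,842.02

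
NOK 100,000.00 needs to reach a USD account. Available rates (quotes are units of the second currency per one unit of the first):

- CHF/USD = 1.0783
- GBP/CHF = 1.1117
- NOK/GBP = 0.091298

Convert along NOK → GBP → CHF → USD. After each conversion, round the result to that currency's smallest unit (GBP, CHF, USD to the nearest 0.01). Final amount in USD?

USD 10,944.31

NOK 100,000.00 × 0.091298 = GBP 9,129.80
GBP 9,129.80 × 1.1117 = CHF 10,149.60
CHF 10,149.60 × 1.0783 = USD 10,944.31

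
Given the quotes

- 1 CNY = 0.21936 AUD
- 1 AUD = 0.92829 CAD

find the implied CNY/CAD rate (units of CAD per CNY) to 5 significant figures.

1 CNY × 0.21936 = 0.21936 AUD
0.21936 AUD × 0.92829 = 0.20363 CAD

CNY/CAD = 0.20363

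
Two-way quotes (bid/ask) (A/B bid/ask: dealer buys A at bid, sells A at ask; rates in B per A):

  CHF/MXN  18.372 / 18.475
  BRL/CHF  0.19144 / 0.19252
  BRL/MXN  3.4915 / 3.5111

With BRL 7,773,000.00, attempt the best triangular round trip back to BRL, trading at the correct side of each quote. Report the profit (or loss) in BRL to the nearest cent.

Net profit: BRL 13,362.01

Best loop BRL → CHF → MXN → BRL:
BRL 7,773,000.00 × 0.19144 (sell BRL at bid) = CHF 1,488,063.12
CHF 1,488,063.12 × 18.372 (sell CHF at bid) = MXN 27,338,695.64
MXN 27,338,695.64 ÷ 3.5111 (buy BRL at ask) = BRL 7,786,362.01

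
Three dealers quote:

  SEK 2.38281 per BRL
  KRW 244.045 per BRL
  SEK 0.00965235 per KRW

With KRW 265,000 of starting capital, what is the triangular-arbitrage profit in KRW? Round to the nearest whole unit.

Profitable loop is KRW → BRL → SEK → KRW:
KRW 265,000 ÷ 244.045 = BRL 1,085.87
BRL 1,085.87 × 2.38281 = SEK 2,587.41
SEK 2,587.41 ÷ 0.00965235 = KRW 268,060
Profit = KRW 268,060 − KRW 265,000

Profit: KRW 3,060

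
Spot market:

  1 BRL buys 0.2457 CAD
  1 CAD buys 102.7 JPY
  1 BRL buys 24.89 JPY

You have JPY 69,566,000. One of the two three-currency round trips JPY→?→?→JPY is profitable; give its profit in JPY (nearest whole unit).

Profit: JPY 959,754

Profitable loop is JPY → BRL → CAD → JPY:
JPY 69,566,000 ÷ 24.89 = BRL 2,794,937.73
BRL 2,794,937.73 × 0.2457 = CAD 686,716.20
CAD 686,716.20 × 102.7 = JPY 70,525,754
Profit = JPY 70,525,754 − JPY 69,566,000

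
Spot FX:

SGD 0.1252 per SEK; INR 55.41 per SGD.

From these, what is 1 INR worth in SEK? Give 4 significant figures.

1 INR ÷ 55.41 = 0.0180473 SGD
0.0180473 SGD ÷ 0.1252 = 0.144148 SEK

INR/SEK = 0.1441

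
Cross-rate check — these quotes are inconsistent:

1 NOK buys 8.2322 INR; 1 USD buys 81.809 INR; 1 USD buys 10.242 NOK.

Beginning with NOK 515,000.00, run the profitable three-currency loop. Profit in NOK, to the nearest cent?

Profit: NOK 15,770.56

Profitable loop is NOK → INR → USD → NOK:
NOK 515,000.00 × 8.2322 = INR 4,239,583.00
INR 4,239,583.00 ÷ 81.809 = USD 51,822.94
USD 51,822.94 × 10.242 = NOK 530,770.56
Profit = NOK 530,770.56 − NOK 515,000.00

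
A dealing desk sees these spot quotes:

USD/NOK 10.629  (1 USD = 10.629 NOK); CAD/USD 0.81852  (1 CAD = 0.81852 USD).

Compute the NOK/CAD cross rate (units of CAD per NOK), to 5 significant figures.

NOK/CAD = 0.11494

1 NOK ÷ 10.629 = 0.0940822 USD
0.0940822 USD ÷ 0.81852 = 0.114942 CAD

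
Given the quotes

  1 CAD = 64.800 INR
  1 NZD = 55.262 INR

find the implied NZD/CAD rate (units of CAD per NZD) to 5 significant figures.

NZD/CAD = 0.85281

1 NZD × 55.262 = 55.262 INR
55.262 INR ÷ 64.800 = 0.852809 CAD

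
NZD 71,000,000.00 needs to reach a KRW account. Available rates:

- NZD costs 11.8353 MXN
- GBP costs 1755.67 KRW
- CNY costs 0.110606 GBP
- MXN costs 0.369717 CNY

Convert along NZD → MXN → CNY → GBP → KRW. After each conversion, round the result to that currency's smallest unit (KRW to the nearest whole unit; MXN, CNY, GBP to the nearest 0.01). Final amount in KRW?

KRW 60,329,345,632

NZD 71,000,000.00 × 11.8353 = MXN 840,306,300.00
MXN 840,306,300.00 × 0.369717 = CNY 310,675,524.32
CNY 310,675,524.32 × 0.110606 = GBP 34,362,577.04
GBP 34,362,577.04 × 1755.67 = KRW 60,329,345,632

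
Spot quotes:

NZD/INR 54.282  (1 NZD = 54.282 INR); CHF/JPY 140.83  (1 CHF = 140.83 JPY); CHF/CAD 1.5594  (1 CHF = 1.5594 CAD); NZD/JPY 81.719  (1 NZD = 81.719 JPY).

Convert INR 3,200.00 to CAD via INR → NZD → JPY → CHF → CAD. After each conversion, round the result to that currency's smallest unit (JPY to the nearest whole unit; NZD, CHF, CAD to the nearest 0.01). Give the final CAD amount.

CAD 53.33

INR 3,200.00 ÷ 54.282 = NZD 58.95
NZD 58.95 × 81.719 = JPY 4,817
JPY 4,817 ÷ 140.83 = CHF 34.20
CHF 34.20 × 1.5594 = CAD 53.33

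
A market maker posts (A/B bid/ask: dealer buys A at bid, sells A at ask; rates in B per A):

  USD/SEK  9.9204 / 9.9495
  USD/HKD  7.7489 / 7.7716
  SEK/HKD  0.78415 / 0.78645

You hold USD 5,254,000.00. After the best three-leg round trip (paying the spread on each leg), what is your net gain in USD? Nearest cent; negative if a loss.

Best loop USD → SEK → HKD → USD:
USD 5,254,000.00 × 9.9204 (sell USD at bid) = SEK 52,121,781.60
SEK 52,121,781.60 × 0.78415 (sell SEK at bid) = HKD 40,871,295.04
HKD 40,871,295.04 ÷ 7.7716 (buy USD at ask) = USD 5,259,057.99

Net profit: USD 5,057.99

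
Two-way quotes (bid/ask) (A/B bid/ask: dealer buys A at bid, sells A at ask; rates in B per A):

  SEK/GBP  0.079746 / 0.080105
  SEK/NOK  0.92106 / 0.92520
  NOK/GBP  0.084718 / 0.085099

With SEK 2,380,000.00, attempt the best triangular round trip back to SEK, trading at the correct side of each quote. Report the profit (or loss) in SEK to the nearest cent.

Net profit: SEK 30,603.51

Best loop SEK → GBP → NOK → SEK:
SEK 2,380,000.00 × 0.079746 (sell SEK at bid) = GBP 189,795.48
GBP 189,795.48 ÷ 0.085099 (buy NOK at ask) = NOK 2,230,290.37
NOK 2,230,290.37 ÷ 0.92520 (buy SEK at ask) = SEK 2,410,603.51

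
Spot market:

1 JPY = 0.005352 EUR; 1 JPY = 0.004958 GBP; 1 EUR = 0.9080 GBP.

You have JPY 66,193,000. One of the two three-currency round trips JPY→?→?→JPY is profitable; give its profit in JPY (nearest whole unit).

Profitable loop is JPY → GBP → EUR → JPY:
JPY 66,193,000 × 0.004958 = GBP 328,184.89
GBP 328,184.89 ÷ 0.9080 = EUR 361,437.11
EUR 361,437.11 ÷ 0.005352 = JPY 67,533,092
Profit = JPY 67,533,092 − JPY 66,193,000

Profit: JPY 1,340,092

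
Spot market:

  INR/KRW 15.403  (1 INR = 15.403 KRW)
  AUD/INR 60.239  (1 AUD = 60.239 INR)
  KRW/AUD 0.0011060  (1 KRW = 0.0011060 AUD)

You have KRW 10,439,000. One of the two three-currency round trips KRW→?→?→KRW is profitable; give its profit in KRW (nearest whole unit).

Profitable loop is KRW → AUD → INR → KRW:
KRW 10,439,000 × 0.0011060 = AUD 11,545.53
AUD 11,545.53 × 60.239 = INR 695,491.42
INR 695,491.42 × 15.403 = KRW 10,712,654
Profit = KRW 10,712,654 − KRW 10,439,000

Profit: KRW 273,654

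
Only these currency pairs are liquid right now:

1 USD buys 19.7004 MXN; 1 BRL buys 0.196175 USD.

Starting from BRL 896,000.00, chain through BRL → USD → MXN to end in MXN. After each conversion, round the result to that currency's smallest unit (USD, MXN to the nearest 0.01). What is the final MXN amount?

BRL 896,000.00 × 0.196175 = USD 175,772.80
USD 175,772.80 × 19.7004 = MXN 3,462,794.47

MXN 3,462,794.47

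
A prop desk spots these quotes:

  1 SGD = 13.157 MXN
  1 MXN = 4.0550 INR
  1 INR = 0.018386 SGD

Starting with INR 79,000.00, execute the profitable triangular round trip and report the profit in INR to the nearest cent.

Profitable loop is INR → MXN → SGD → INR:
INR 79,000.00 ÷ 4.0550 = MXN 19,482.12
MXN 19,482.12 ÷ 13.157 = SGD 1,480.74
SGD 1,480.74 ÷ 0.018386 = INR 80,536.38
Profit = INR 80,536.38 − INR 79,000.00

Profit: INR 1,536.38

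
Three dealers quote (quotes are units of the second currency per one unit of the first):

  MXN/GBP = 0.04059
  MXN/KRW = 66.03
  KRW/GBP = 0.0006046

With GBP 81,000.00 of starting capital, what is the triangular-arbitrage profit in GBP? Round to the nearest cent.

Profit: GBP 1,355.88

Profitable loop is GBP → KRW → MXN → GBP:
GBP 81,000.00 ÷ 0.0006046 = KRW 133,972,875
KRW 133,972,875 ÷ 66.03 = MXN 2,028,969.78
MXN 2,028,969.78 × 0.04059 = GBP 82,355.88
Profit = GBP 82,355.88 − GBP 81,000.00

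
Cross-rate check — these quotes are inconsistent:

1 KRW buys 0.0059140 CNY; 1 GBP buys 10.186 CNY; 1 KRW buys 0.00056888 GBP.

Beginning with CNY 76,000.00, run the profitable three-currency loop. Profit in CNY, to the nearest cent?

Profit: CNY 1,565.85

Profitable loop is CNY → GBP → KRW → CNY:
CNY 76,000.00 ÷ 10.186 = GBP 7,461.22
GBP 7,461.22 ÷ 0.00056888 = KRW 13,115,633
KRW 13,115,633 × 0.0059140 = CNY 77,565.85
Profit = CNY 77,565.85 − CNY 76,000.00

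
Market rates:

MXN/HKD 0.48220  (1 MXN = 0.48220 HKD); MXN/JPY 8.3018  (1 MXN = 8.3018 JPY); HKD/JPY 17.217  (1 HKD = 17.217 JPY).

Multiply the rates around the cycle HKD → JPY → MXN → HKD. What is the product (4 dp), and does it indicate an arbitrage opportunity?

Around HKD → JPY → MXN → HKD: 1 × 17.217 ÷ 8.3018 × 0.48220 = 1.000029
Product ≈ 1 (deviation 0.003%, within rounding noise).

1.0000 (no arbitrage)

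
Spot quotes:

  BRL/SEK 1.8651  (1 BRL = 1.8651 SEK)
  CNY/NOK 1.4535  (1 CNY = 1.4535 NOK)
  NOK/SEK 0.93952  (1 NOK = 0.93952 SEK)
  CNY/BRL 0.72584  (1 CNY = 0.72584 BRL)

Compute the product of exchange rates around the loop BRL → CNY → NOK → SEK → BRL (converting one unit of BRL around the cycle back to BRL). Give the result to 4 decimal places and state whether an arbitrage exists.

1.0087 (arbitrage exists)

Around BRL → CNY → NOK → SEK → BRL: 1 ÷ 0.72584 × 1.4535 × 0.93952 ÷ 1.8651 = 1.008737
Product > 1; profitable direction is BRL → CNY → NOK → SEK → BRL.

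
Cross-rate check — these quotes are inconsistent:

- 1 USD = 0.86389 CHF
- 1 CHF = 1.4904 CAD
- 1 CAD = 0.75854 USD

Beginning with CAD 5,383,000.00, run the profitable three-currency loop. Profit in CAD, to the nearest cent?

Profit: CAD 128,687.72

Profitable loop is CAD → CHF → USD → CAD:
CAD 5,383,000.00 ÷ 1.4904 = CHF 3,611,782.07
CHF 3,611,782.07 ÷ 0.86389 = USD 4,180,835.61
USD 4,180,835.61 ÷ 0.75854 = CAD 5,511,687.72
Profit = CAD 5,511,687.72 − CAD 5,383,000.00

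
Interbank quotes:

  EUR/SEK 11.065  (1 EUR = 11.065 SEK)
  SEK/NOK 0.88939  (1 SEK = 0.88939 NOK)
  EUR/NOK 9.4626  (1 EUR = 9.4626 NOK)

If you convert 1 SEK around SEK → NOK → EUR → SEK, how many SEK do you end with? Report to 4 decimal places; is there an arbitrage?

Around SEK → NOK → EUR → SEK: 1 × 0.88939 ÷ 9.4626 × 11.065 = 1.040000
Product > 1; profitable direction is SEK → NOK → EUR → SEK.

1.0400 (arbitrage exists)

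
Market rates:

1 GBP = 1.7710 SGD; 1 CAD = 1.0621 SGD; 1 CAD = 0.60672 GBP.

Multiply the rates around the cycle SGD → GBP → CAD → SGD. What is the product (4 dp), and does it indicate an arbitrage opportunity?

0.9885 (arbitrage exists)

Around SGD → GBP → CAD → SGD: 1 ÷ 1.7710 ÷ 0.60672 × 1.0621 = 0.988459
Product < 1; profitable direction is SGD → CAD → GBP → SGD.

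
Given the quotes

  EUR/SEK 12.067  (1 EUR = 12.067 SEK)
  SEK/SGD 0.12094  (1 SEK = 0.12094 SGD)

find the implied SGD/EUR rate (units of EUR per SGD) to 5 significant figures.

SGD/EUR = 0.68522

1 SGD ÷ 0.12094 = 8.26856 SEK
8.26856 SEK ÷ 12.067 = 0.685221 EUR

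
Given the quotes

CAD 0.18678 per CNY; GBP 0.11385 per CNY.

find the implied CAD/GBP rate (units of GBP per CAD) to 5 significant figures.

CAD/GBP = 0.60954

1 CAD ÷ 0.18678 = 5.35389 CNY
5.35389 CNY × 0.11385 = 0.609541 GBP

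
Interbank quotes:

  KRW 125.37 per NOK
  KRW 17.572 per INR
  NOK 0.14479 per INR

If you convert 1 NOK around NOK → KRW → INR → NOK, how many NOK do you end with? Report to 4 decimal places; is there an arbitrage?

1.0330 (arbitrage exists)

Around NOK → KRW → INR → NOK: 1 × 125.37 ÷ 17.572 × 0.14479 = 1.033025
Product > 1; profitable direction is NOK → KRW → INR → NOK.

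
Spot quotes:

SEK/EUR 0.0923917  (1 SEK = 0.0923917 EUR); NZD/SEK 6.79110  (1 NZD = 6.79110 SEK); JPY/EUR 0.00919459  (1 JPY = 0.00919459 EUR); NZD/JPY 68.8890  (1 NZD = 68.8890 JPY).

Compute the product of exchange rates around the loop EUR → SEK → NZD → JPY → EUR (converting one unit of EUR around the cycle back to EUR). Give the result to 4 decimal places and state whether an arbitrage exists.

1.0095 (arbitrage exists)

Around EUR → SEK → NZD → JPY → EUR: 1 ÷ 0.0923917 ÷ 6.79110 × 68.8890 × 0.00919459 = 1.009507
Product > 1; profitable direction is EUR → SEK → NZD → JPY → EUR.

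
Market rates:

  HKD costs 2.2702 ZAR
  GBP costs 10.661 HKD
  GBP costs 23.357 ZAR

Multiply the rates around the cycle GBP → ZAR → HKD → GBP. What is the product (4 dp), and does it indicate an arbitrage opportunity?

Around GBP → ZAR → HKD → GBP: 1 × 23.357 ÷ 2.2702 ÷ 10.661 = 0.965062
Product < 1; profitable direction is GBP → HKD → ZAR → GBP.

0.9651 (arbitrage exists)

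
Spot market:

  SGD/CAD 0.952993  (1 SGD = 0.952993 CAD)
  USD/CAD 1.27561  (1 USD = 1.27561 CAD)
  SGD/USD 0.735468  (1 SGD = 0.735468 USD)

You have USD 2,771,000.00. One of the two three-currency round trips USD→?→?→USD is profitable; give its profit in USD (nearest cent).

Profit: USD 43,780.54

Profitable loop is USD → SGD → CAD → USD:
USD 2,771,000.00 ÷ 0.735468 = SGD 3,767,669.02
SGD 3,767,669.02 × 0.952993 = CAD 3,590,562.20
CAD 3,590,562.20 ÷ 1.27561 = USD 2,814,780.54
Profit = USD 2,814,780.54 − USD 2,771,000.00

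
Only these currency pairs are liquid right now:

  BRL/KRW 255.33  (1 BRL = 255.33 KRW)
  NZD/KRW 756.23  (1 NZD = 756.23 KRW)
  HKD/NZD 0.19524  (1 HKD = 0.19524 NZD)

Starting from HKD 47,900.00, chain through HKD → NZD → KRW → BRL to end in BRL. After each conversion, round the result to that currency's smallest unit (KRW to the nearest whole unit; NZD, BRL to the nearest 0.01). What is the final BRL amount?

BRL 27,698.52

HKD 47,900.00 × 0.19524 = NZD 9,352.00
NZD 9,352.00 × 756.23 = KRW 7,072,263
KRW 7,072,263 ÷ 255.33 = BRL 27,698.52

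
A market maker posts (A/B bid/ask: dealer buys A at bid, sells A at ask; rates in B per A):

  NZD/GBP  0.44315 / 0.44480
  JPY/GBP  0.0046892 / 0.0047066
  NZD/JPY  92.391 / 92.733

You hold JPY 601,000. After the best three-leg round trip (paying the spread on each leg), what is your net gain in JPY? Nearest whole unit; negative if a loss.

Best loop JPY → NZD → GBP → JPY:
JPY 601,000 ÷ 92.733 (buy NZD at ask) = NZD 6,480.97
NZD 6,480.97 × 0.44315 (sell NZD at bid) = GBP 2,872.04
GBP 2,872.04 ÷ 0.0047066 (buy JPY at ask) = JPY 610,216

Net profit: JPY 9,216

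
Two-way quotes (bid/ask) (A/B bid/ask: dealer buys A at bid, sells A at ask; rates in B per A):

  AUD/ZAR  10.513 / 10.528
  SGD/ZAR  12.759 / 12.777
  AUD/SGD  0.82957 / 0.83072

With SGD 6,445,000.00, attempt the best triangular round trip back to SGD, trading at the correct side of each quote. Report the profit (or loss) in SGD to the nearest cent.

Best loop SGD → ZAR → AUD → SGD:
SGD 6,445,000.00 × 12.759 (sell SGD at bid) = ZAR 82,231,755.00
ZAR 82,231,755.00 ÷ 10.528 (buy AUD at ask) = AUD 7,810,767.00
AUD 7,810,767.00 × 0.82957 (sell AUD at bid) = SGD 6,479,577.98

Net profit: SGD 34,577.98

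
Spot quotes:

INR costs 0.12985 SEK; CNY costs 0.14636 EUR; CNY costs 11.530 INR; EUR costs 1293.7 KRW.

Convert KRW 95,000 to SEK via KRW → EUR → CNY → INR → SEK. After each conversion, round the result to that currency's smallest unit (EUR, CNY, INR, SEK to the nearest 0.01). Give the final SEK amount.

SEK 751.15

KRW 95,000 ÷ 1293.7 = EUR 73.43
EUR 73.43 ÷ 0.14636 = CNY 501.71
CNY 501.71 × 11.530 = INR 5,784.72
INR 5,784.72 × 0.12985 = SEK 751.15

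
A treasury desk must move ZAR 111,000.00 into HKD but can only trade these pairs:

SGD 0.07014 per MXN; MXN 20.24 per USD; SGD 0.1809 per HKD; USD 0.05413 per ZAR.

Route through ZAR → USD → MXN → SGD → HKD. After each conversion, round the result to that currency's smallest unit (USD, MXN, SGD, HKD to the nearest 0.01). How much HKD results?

HKD 47,151.85

ZAR 111,000.00 × 0.05413 = USD 6,008.43
USD 6,008.43 × 20.24 = MXN 121,610.62
MXN 121,610.62 × 0.07014 = SGD 8,529.77
SGD 8,529.77 ÷ 0.1809 = HKD 47,151.85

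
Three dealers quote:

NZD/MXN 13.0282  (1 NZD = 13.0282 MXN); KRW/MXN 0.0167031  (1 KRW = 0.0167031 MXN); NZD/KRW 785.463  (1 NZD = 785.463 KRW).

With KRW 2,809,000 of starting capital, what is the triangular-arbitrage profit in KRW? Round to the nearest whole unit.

Profitable loop is KRW → MXN → NZD → KRW:
KRW 2,809,000 × 0.0167031 = MXN 46,919.01
MXN 46,919.01 ÷ 13.0282 = NZD 3,601.34
NZD 3,601.34 × 785.463 = KRW 2,828,721
Profit = KRW 2,828,721 − KRW 2,809,000

Profit: KRW 19,721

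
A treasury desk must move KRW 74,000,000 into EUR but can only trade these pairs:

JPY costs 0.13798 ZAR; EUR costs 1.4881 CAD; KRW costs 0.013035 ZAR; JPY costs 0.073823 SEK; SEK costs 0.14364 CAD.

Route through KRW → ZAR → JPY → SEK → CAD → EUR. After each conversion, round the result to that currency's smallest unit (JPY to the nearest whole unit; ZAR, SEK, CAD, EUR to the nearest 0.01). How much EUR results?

KRW 74,000,000 × 0.013035 = ZAR 964,590.00
ZAR 964,590.00 ÷ 0.13798 = JPY 6,990,796
JPY 6,990,796 × 0.073823 = SEK 516,081.53
SEK 516,081.53 × 0.14364 = CAD 74,129.95
CAD 74,129.95 ÷ 1.4881 = EUR 49,815.17

EUR 49,815.17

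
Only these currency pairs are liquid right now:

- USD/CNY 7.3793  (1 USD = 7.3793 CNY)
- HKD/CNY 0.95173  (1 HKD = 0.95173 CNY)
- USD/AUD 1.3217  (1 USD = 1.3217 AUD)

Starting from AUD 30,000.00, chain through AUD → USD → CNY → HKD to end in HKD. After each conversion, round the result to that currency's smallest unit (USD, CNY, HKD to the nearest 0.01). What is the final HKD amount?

AUD 30,000.00 ÷ 1.3217 = USD 22,698.04
USD 22,698.04 × 7.3793 = CNY 167,495.65
CNY 167,495.65 ÷ 0.95173 = HKD 175,990.72

HKD 175,990.72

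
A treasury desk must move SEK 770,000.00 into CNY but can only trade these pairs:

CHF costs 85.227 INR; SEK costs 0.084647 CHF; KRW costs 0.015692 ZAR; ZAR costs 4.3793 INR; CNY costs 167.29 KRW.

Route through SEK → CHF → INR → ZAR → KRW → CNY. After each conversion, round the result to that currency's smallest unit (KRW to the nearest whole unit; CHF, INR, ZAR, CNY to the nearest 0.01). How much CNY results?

CNY 483,199.55

SEK 770,000.00 × 0.084647 = CHF 65,178.19
CHF 65,178.19 × 85.227 = INR 5,554,941.60
INR 5,554,941.60 ÷ 4.3793 = ZAR 1,268,454.23
ZAR 1,268,454.23 ÷ 0.015692 = KRW 80,834,453
KRW 80,834,453 ÷ 167.29 = CNY 483,199.55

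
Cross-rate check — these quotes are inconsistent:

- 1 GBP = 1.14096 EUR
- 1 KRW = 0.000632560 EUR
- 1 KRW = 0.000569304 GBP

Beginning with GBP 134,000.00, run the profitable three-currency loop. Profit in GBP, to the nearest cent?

Profitable loop is GBP → EUR → KRW → GBP:
GBP 134,000.00 × 1.14096 = EUR 152,888.64
EUR 152,888.64 ÷ 0.000632560 = KRW 241,698,242
KRW 241,698,242 × 0.000569304 = GBP 137,599.78
Profit = GBP 137,599.78 − GBP 134,000.00

Profit: GBP 3,599.78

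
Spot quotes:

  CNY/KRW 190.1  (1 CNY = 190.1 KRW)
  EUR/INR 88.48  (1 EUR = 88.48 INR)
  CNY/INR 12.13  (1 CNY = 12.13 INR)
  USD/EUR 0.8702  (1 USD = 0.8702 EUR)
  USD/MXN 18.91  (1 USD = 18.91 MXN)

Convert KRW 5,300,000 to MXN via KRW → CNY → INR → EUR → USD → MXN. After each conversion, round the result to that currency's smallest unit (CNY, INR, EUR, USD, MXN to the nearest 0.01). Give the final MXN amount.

MXN 83,058.01

KRW 5,300,000 ÷ 190.1 = CNY 27,880.06
CNY 27,880.06 × 12.13 = INR 338,185.13
INR 338,185.13 ÷ 88.48 = EUR 3,822.16
EUR 3,822.16 ÷ 0.8702 = USD 4,392.28
USD 4,392.28 × 18.91 = MXN 83,058.01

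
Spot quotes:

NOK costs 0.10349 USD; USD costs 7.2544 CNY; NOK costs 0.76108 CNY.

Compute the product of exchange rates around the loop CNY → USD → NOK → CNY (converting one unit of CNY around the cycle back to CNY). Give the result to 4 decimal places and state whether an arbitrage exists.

Around CNY → USD → NOK → CNY: 1 ÷ 7.2544 ÷ 0.10349 × 0.76108 = 1.013749
Product > 1; profitable direction is CNY → USD → NOK → CNY.

1.0137 (arbitrage exists)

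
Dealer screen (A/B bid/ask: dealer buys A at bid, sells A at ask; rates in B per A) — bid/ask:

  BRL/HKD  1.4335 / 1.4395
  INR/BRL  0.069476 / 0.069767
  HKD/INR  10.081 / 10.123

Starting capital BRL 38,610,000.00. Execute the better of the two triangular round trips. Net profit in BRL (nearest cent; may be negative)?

Best loop BRL → HKD → INR → BRL:
BRL 38,610,000.00 × 1.4335 (sell BRL at bid) = HKD 55,347,435.00
HKD 55,347,435.00 × 10.081 (sell HKD at bid) = INR 557,957,492.24
INR 557,957,492.24 × 0.069476 (sell INR at bid) = BRL 38,764,654.73

Net profit: BRL 154,654.73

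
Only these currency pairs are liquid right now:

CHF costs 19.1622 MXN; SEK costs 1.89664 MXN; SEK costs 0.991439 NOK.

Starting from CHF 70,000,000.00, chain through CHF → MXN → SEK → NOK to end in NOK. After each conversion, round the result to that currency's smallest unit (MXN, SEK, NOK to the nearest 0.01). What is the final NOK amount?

CHF 70,000,000.00 × 19.1622 = MXN 1,341,354,000.00
MXN 1,341,354,000.00 ÷ 1.89664 = SEK 707,226,463.64
SEK 707,226,463.64 × 0.991439 = NOK 701,171,897.88

NOK 701,171,897.88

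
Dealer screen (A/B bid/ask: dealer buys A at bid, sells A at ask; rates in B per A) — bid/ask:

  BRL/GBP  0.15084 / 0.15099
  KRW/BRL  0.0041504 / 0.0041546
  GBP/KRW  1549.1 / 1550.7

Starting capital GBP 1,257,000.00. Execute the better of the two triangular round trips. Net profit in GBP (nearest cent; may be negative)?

Best loop GBP → BRL → KRW → GBP:
GBP 1,257,000.00 ÷ 0.15099 (buy BRL at ask) = BRL 8,325,054.64
BRL 8,325,054.64 ÷ 0.0041546 (buy KRW at ask) = KRW 2,003,816,165
KRW 2,003,816,165 ÷ 1550.7 (buy GBP at ask) = GBP 1,292,201.05

Net profit: GBP 35,201.05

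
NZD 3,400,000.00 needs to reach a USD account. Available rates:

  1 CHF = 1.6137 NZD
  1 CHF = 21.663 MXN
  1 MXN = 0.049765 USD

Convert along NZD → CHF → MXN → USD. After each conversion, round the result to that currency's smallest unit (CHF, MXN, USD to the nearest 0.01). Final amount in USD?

NZD 3,400,000.00 ÷ 1.6137 = CHF 2,106,959.16
CHF 2,106,959.16 × 21.663 = MXN 45,643,056.28
MXN 45,643,056.28 × 0.049765 = USD 2,271,426.70

USD 2,271,426.70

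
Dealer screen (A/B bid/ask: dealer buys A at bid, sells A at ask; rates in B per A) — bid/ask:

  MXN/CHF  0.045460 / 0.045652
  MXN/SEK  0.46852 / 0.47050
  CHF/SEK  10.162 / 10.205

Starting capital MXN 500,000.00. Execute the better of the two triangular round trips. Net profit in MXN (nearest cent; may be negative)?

Net profit: MXN 2,834.79

Best loop MXN → SEK → CHF → MXN:
MXN 500,000.00 × 0.46852 (sell MXN at bid) = SEK 234,260.00
SEK 234,260.00 ÷ 10.205 (buy CHF at ask) = CHF 22,955.41
CHF 22,955.41 ÷ 0.045652 (buy MXN at ask) = MXN 502,834.79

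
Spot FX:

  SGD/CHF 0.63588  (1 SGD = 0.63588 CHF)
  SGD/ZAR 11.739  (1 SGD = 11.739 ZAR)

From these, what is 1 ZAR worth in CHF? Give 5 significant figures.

1 ZAR ÷ 11.739 = 0.0851861 SGD
0.0851861 SGD × 0.63588 = 0.0541682 CHF

ZAR/CHF = 0.054168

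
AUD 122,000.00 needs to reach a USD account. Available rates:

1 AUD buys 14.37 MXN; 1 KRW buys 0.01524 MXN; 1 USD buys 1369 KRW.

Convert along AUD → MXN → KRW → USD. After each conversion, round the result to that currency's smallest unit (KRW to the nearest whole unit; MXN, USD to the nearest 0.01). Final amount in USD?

USD 84,028.80

AUD 122,000.00 × 14.37 = MXN 1,753,140.00
MXN 1,753,140.00 ÷ 0.01524 = KRW 115,035,433
KRW 115,035,433 ÷ 1369 = USD 84,028.80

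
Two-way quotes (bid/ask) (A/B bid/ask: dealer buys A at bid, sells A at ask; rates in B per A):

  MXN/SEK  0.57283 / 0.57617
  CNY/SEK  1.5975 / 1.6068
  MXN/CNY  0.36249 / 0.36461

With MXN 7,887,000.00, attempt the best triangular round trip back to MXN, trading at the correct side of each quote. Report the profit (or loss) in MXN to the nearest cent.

Best loop MXN → CNY → SEK → MXN:
MXN 7,887,000.00 × 0.36249 (sell MXN at bid) = CNY 2,858,958.63
CNY 2,858,958.63 × 1.5975 (sell CNY at bid) = SEK 4,567,186.41
SEK 4,567,186.41 ÷ 0.57617 (buy MXN at ask) = MXN 7,926,803.57

Net profit: MXN 39,803.57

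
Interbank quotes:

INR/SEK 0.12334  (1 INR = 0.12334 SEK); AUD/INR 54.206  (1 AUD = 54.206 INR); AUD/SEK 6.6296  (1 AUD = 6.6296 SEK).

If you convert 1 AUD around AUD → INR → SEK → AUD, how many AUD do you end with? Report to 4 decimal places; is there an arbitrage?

Around AUD → INR → SEK → AUD: 1 × 54.206 × 0.12334 ÷ 6.6296 = 1.008472
Product > 1; profitable direction is AUD → INR → SEK → AUD.

1.0085 (arbitrage exists)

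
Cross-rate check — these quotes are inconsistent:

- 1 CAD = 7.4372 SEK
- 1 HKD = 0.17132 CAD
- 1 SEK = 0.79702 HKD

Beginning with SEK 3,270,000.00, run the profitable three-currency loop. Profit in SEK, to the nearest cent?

Profit: SEK 50,737.13

Profitable loop is SEK → HKD → CAD → SEK:
SEK 3,270,000.00 × 0.79702 = HKD 2,606,255.40
HKD 2,606,255.40 × 0.17132 = CAD 446,503.68
CAD 446,503.68 × 7.4372 = SEK 3,320,737.13
Profit = SEK 3,320,737.13 − SEK 3,270,000.00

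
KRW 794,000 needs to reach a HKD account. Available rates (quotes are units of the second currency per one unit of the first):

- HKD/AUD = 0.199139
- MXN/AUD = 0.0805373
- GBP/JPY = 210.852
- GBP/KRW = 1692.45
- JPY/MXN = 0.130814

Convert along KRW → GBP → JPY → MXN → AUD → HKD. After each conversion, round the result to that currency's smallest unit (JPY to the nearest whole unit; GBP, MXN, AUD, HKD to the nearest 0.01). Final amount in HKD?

KRW 794,000 ÷ 1692.45 = GBP 469.14
GBP 469.14 × 210.852 = JPY 98,919
JPY 98,919 × 0.130814 = MXN 12,939.99
MXN 12,939.99 × 0.0805373 = AUD 1,042.15
AUD 1,042.15 ÷ 0.199139 = HKD 5,233.28

HKD 5,233.28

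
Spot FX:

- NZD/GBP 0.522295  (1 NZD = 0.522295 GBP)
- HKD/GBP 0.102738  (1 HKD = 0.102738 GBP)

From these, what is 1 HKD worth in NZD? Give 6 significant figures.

HKD/NZD = 0.196705

1 HKD × 0.102738 = 0.102738 GBP
0.102738 GBP ÷ 0.522295 = 0.196705 NZD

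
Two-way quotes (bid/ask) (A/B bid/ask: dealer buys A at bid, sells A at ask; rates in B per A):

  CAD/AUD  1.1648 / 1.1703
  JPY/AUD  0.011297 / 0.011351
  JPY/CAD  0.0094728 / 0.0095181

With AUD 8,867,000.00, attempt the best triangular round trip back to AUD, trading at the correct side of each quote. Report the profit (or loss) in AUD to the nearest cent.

Net profit: AUD 125,746.87

Best loop AUD → CAD → JPY → AUD:
AUD 8,867,000.00 ÷ 1.1703 (buy CAD at ask) = CAD 7,576,689.74
CAD 7,576,689.74 ÷ 0.0095181 (buy JPY at ask) = JPY 796,029,642
JPY 796,029,642 × 0.011297 (sell JPY at bid) = AUD 8,992,746.87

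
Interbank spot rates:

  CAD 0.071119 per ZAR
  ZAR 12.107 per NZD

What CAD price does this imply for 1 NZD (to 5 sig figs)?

1 NZD × 12.107 = 12.107 ZAR
12.107 ZAR × 0.071119 = 0.861038 CAD

NZD/CAD = 0.86104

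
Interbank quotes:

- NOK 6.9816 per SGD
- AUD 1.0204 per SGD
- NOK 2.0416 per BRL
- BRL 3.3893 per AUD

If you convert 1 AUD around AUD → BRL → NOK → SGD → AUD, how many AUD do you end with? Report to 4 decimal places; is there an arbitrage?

1.0113 (arbitrage exists)

Around AUD → BRL → NOK → SGD → AUD: 1 × 3.3893 × 2.0416 ÷ 6.9816 × 1.0204 = 1.011338
Product > 1; profitable direction is AUD → BRL → NOK → SGD → AUD.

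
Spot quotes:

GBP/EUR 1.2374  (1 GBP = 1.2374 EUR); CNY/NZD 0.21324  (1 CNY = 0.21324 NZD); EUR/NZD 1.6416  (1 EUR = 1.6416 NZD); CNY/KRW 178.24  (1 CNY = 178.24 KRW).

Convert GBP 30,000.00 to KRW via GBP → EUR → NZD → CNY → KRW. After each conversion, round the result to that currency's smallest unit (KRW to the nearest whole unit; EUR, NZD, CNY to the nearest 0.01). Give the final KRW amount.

KRW 50,937,220

GBP 30,000.00 × 1.2374 = EUR 37,122.00
EUR 37,122.00 × 1.6416 = NZD 60,939.48
NZD 60,939.48 ÷ 0.21324 = CNY 285,778.84
CNY 285,778.84 × 178.24 = KRW 50,937,220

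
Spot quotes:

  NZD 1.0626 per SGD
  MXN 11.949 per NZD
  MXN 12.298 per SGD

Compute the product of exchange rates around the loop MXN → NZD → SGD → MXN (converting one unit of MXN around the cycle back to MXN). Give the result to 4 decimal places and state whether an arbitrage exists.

0.9686 (arbitrage exists)

Around MXN → NZD → SGD → MXN: 1 ÷ 11.949 ÷ 1.0626 × 12.298 = 0.968575
Product < 1; profitable direction is MXN → SGD → NZD → MXN.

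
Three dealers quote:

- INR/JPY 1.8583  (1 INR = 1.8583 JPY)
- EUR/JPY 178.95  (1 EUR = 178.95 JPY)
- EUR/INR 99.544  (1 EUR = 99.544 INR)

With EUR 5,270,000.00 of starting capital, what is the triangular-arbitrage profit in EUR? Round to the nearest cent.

Profitable loop is EUR → INR → JPY → EUR:
EUR 5,270,000.00 × 99.544 = INR 524,596,880.00
INR 524,596,880.00 × 1.8583 = JPY 974,858,382
JPY 974,858,382 ÷ 178.95 = EUR 5,447,657.91
Profit = EUR 5,447,657.91 − EUR 5,270,000.00

Profit: EUR 177,657.91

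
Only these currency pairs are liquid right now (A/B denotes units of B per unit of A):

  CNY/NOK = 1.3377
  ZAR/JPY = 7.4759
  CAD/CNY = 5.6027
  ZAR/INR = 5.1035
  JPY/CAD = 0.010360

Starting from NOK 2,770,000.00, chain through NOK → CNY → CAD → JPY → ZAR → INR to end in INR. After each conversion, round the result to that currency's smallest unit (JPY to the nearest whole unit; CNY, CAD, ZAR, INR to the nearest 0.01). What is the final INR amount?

INR 24,353,902.15

NOK 2,770,000.00 ÷ 1.3377 = CNY 2,070,718.40
CNY 2,070,718.40 ÷ 5.6027 = CAD 369,592.95
CAD 369,592.95 ÷ 0.010360 = JPY 35,674,995
JPY 35,674,995 ÷ 7.4759 = ZAR 4,772,000.03
ZAR 4,772,000.03 × 5.1035 = INR 24,353,902.15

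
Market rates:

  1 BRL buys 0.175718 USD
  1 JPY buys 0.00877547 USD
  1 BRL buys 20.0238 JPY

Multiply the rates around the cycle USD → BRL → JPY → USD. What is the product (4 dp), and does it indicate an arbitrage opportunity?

Around USD → BRL → JPY → USD: 1 ÷ 0.175718 × 20.0238 × 0.00877547 = 1.000001
Product ≈ 1 (deviation 0.000%, within rounding noise).

1.0000 (no arbitrage)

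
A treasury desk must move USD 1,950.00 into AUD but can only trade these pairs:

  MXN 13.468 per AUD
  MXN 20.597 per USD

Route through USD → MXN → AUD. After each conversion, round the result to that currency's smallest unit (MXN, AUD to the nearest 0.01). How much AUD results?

AUD 2,982.19

USD 1,950.00 × 20.597 = MXN 40,164.15
MXN 40,164.15 ÷ 13.468 = AUD 2,982.19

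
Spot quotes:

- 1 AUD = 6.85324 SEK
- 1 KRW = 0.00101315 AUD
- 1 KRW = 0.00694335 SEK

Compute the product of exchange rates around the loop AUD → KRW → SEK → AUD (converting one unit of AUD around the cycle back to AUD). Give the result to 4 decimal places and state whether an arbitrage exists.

Around AUD → KRW → SEK → AUD: 1 ÷ 0.00101315 × 0.00694335 ÷ 6.85324 = 0.999999
Product ≈ 1 (deviation 0.000%, within rounding noise).

1.0000 (no arbitrage)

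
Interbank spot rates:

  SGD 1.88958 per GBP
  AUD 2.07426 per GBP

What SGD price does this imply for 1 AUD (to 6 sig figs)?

1 AUD ÷ 2.07426 = 0.4821 GBP
0.4821 GBP × 1.88958 = 0.910966 SGD

AUD/SGD = 0.910966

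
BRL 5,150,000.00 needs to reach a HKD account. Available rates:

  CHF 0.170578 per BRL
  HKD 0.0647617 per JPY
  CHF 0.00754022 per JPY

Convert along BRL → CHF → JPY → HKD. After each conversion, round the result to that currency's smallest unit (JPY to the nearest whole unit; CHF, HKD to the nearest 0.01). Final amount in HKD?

HKD 7,545,090.81

BRL 5,150,000.00 × 0.170578 = CHF 878,476.70
CHF 878,476.70 ÷ 0.00754022 = JPY 116,505,447
JPY 116,505,447 × 0.0647617 = HKD 7,545,090.81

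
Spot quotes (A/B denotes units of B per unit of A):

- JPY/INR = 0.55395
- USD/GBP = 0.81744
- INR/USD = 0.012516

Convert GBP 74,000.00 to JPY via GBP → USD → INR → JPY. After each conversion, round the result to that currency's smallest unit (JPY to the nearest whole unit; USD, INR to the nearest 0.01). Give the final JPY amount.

JPY 13,056,889

GBP 74,000.00 ÷ 0.81744 = USD 90,526.52
USD 90,526.52 ÷ 0.012516 = INR 7,232,863.53
INR 7,232,863.53 ÷ 0.55395 = JPY 13,056,889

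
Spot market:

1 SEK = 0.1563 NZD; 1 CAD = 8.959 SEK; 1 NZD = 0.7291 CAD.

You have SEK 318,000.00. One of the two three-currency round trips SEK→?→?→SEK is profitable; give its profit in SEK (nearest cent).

Profit: SEK 6,662.95

Profitable loop is SEK → NZD → CAD → SEK:
SEK 318,000.00 × 0.1563 = NZD 49,703.40
NZD 49,703.40 × 0.7291 = CAD 36,238.75
CAD 36,238.75 × 8.959 = SEK 324,662.95
Profit = SEK 324,662.95 − SEK 318,000.00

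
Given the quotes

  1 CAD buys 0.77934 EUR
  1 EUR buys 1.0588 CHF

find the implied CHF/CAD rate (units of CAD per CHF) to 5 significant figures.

CHF/CAD = 1.2119

1 CHF ÷ 1.0588 = 0.944465 EUR
0.944465 EUR ÷ 0.77934 = 1.21188 CAD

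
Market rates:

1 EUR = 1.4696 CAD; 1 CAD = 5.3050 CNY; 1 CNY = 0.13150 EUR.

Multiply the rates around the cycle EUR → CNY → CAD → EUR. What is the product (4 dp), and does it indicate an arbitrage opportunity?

Around EUR → CNY → CAD → EUR: 1 ÷ 0.13150 ÷ 5.3050 ÷ 1.4696 = 0.975416
Product < 1; profitable direction is EUR → CAD → CNY → EUR.

0.9754 (arbitrage exists)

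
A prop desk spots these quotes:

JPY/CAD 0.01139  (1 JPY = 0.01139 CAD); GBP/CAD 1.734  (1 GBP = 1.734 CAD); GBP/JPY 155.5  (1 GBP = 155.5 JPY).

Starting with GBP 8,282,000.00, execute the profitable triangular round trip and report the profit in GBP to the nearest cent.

Profit: GBP 177,413.43

Profitable loop is GBP → JPY → CAD → GBP:
GBP 8,282,000.00 × 155.5 = JPY 1,287,851,000
JPY 1,287,851,000 × 0.01139 = CAD 14,668,622.89
CAD 14,668,622.89 ÷ 1.734 = GBP 8,459,413.43
Profit = GBP 8,459,413.43 − GBP 8,282,000.00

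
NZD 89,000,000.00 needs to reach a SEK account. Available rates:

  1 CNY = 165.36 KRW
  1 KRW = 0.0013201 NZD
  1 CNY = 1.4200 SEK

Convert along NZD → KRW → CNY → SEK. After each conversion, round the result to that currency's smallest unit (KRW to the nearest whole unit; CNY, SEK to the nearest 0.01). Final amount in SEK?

SEK 578,949,997.45

NZD 89,000,000.00 ÷ 0.0013201 = KRW 67,419,134,914
KRW 67,419,134,914 ÷ 165.36 = CNY 407,711,265.81
CNY 407,711,265.81 × 1.4200 = SEK 578,949,997.45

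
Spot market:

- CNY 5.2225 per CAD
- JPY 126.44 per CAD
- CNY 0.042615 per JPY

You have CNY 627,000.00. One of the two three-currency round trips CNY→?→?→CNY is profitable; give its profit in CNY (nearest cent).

Profit: CNY 19,898.39

Profitable loop is CNY → CAD → JPY → CNY:
CNY 627,000.00 ÷ 5.2225 = CAD 120,057.44
CAD 120,057.44 × 126.44 = JPY 15,180,063
JPY 15,180,063 × 0.042615 = CNY 646,898.39
Profit = CNY 646,898.39 − CNY 627,000.00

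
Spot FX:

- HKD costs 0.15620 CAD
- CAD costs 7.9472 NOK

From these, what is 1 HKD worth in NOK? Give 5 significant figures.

1 HKD × 0.15620 = 0.1562 CAD
0.1562 CAD × 7.9472 = 1.24135 NOK

HKD/NOK = 1.2414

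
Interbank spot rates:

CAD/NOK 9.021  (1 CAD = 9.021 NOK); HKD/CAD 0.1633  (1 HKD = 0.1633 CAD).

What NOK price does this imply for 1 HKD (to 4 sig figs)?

1 HKD × 0.1633 = 0.1633 CAD
0.1633 CAD × 9.021 = 1.47313 NOK

HKD/NOK = 1.473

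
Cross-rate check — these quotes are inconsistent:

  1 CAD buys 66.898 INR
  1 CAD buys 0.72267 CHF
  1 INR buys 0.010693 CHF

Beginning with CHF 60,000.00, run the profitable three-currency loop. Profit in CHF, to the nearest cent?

Profitable loop is CHF → INR → CAD → CHF:
CHF 60,000.00 ÷ 0.010693 = INR 5,611,147.48
INR 5,611,147.48 ÷ 66.898 = CAD 83,876.16
CAD 83,876.16 × 0.72267 = CHF 60,614.79
Profit = CHF 60,614.79 − CHF 60,000.00

Profit: CHF 614.79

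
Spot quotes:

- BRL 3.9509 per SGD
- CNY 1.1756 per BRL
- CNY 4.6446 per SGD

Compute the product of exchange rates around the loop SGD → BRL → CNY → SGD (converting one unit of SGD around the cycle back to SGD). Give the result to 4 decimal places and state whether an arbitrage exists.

1.0000 (no arbitrage)

Around SGD → BRL → CNY → SGD: 1 × 3.9509 × 1.1756 ÷ 4.6446 = 1.000017
Product ≈ 1 (deviation 0.002%, within rounding noise).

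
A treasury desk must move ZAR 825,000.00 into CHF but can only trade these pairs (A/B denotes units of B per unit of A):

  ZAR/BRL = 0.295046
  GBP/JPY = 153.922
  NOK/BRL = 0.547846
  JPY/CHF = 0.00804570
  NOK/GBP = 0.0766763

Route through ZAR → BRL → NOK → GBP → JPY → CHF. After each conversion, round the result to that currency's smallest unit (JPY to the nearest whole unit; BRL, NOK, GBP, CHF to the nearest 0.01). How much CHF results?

ZAR 825,000.00 × 0.295046 = BRL 243,412.95
BRL 243,412.95 ÷ 0.547846 = NOK 444,309.08
NOK 444,309.08 × 0.0766763 = GBP 34,067.98
GBP 34,067.98 × 153.922 = JPY 5,243,812
JPY 5,243,812 × 0.00804570 = CHF 42,190.14

CHF 42,190.14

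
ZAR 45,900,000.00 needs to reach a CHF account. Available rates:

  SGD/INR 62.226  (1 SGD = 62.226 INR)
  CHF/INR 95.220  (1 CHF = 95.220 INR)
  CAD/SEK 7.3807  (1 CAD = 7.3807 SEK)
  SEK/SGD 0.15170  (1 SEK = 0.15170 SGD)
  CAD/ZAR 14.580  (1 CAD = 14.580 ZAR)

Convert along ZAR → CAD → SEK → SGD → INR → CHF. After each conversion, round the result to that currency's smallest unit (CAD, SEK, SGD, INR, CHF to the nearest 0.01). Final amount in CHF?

ZAR 45,900,000.00 ÷ 14.580 = CAD 3,148,148.15
CAD 3,148,148.15 × 7.3807 = SEK 23,235,537.05
SEK 23,235,537.05 × 0.15170 = SGD 3,524,830.97
SGD 3,524,830.97 × 62.226 = INR 219,336,131.94
INR 219,336,131.94 ÷ 95.220 = CHF 2,303,467.04

CHF 2,303,467.04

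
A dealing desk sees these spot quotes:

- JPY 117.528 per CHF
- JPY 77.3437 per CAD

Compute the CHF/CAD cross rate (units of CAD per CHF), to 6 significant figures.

1 CHF × 117.528 = 117.528 JPY
117.528 JPY ÷ 77.3437 = 1.51955 CAD

CHF/CAD = 1.51955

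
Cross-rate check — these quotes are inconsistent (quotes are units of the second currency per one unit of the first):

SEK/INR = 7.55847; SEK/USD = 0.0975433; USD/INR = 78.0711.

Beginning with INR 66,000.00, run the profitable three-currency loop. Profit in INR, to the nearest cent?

Profitable loop is INR → SEK → USD → INR:
INR 66,000.00 ÷ 7.55847 = SEK 8,731.93
SEK 8,731.93 × 0.0975433 = USD 851.74
USD 851.74 × 78.0711 = INR 66,496.35
Profit = INR 66,496.35 − INR 66,000.00

Profit: INR 496.35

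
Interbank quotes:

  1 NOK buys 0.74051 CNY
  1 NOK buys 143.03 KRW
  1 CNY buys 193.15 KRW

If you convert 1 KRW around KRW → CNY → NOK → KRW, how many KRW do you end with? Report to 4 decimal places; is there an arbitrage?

1.0000 (no arbitrage)

Around KRW → CNY → NOK → KRW: 1 ÷ 193.15 ÷ 0.74051 × 143.03 = 1.000003
Product ≈ 1 (deviation 0.000%, within rounding noise).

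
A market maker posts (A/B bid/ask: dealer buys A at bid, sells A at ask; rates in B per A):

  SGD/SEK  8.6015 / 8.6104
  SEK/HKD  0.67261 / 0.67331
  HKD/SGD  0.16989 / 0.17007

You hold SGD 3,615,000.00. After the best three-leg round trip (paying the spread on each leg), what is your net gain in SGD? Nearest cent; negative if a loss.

Best loop SGD → HKD → SEK → SGD:
SGD 3,615,000.00 ÷ 0.17007 (buy HKD at ask) = HKD 21,255,953.43
HKD 21,255,953.43 ÷ 0.67331 (buy SEK at ask) = SEK 31,569,341.66
SEK 31,569,341.66 ÷ 8.6104 (buy SGD at ask) = SGD 3,666,419.87

Net profit: SGD 51,419.87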